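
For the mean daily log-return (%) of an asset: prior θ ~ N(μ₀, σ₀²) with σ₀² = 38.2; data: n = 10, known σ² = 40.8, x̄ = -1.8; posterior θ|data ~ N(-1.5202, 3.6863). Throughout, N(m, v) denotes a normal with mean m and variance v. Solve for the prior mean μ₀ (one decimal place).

The posterior mean is a precision-weighted average: μ_n = (τ₀μ₀ + τ_data·x̄)/(τ₀+τ_data), with τ₀=1/σ₀² and τ_data=n/σ².
Here τ₀ = 1/38.2 = 0.026178 and τ_data = 10/40.8 = 0.245098, so τ_n = 0.271276.
Rearranging for μ₀: μ₀ = (μ_n·τ_n − τ_data·x̄)/τ₀ = (-1.5202·0.271276 − 0.245098·-1.8) / 0.026178 = 0.028783/0.026178 ≈ 1.1.

μ₀ = 1.1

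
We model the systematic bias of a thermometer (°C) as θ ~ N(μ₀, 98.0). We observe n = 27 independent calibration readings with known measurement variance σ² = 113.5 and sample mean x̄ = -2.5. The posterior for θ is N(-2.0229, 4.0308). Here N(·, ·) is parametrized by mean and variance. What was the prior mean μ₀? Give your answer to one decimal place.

μ₀ = 9.1

With known observation variance, the Normal–Normal posterior has precision τ_n = τ₀ + n/σ² and mean μ_n = (τ₀μ₀ + (n/σ²)x̄)/τ_n.
Here τ₀ = 1/98.0 = 0.010204 and τ_data = 27/113.5 = 0.237885, so τ_n = 0.248089.
Rearranging for μ₀: μ₀ = (μ_n·τ_n − τ_data·x̄)/τ₀ = (-2.0229·0.248089 − 0.237885·-2.5) / 0.010204 = 0.092853/0.010204 ≈ 9.1.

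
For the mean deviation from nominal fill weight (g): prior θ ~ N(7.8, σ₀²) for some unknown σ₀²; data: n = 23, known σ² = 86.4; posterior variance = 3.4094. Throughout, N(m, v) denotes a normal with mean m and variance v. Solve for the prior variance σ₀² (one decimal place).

σ₀² = 36.9

For the Normal–Normal model with known σ², precisions add: τ_n = τ₀ + n/σ².
So 1/σ₀² = 1/3.4094 − 23/86.4 = 0.293307 − 0.266204 = 0.027103.
Hence σ₀² = 1/0.027103 ≈ 36.9.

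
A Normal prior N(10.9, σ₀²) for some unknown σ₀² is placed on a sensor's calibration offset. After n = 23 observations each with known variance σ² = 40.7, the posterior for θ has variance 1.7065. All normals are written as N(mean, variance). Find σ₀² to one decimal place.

σ₀² = 47.9

For the Normal–Normal model with known σ², precisions add: τ_n = τ₀ + n/σ².
So 1/σ₀² = 1/1.7065 − 23/40.7 = 0.585995 − 0.565111 = 0.020884.
Hence σ₀² = 1/0.020884 ≈ 47.9.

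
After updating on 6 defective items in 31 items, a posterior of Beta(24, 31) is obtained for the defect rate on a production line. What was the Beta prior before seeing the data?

Under Beta–binomial conjugacy the posterior parameters are (α+s, β+f).
Subtract the data counts: 24−6=18, 31−25=6.

Beta(18, 6)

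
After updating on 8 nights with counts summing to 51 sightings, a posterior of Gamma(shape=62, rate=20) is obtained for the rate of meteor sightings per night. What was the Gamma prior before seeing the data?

Gamma–Poisson conjugacy: posterior shape = α + Σxᵢ, posterior rate = β + n.
So α = 62 − 51 = 11 and β = 20 − 8 = 12.

Gamma(shape=11, rate=12)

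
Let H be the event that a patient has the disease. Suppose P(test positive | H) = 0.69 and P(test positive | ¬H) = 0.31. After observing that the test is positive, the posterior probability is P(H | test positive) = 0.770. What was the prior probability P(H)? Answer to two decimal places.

In odds form, posterior odds = prior odds × likelihood ratio, so prior odds = posterior odds ÷ LR.
Posterior odds = 0.770/(1−0.770) = 3.3478. LR = 0.69/0.31 = 2.2258.
Prior odds = 3.3478/2.2258 = 1.5041, so P(H) = 1.5041/(1+1.5041) ≈ 0.60.

P(H) = 0.60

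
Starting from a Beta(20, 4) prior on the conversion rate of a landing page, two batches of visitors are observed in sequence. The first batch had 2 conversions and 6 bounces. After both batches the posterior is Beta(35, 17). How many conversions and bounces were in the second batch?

Because Beta–binomial updating is additive in the counts, the combined data contributed (α_post−α_prior, β_post−β_prior) successes and failures.
Total across both batches: 35−20=15 conversions, 17−4=13 bounces.
Subtract the first batch: 15−2=13 conversions and 13−6=7 bounces.

13 conversions and 7 bounces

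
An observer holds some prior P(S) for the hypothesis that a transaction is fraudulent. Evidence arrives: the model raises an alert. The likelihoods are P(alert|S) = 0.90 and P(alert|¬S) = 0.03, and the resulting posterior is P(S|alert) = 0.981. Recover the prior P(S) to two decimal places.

P(S) = 0.63

In odds form, posterior odds = prior odds × likelihood ratio, so prior odds = posterior odds ÷ LR.
Posterior odds = 0.981/(1−0.981) = 51.6316. LR = 0.90/0.03 = 30.0000.
Prior odds = 51.6316/30.0000 = 1.7211, so P(S) = 1.7211/(1+1.7211) ≈ 0.63.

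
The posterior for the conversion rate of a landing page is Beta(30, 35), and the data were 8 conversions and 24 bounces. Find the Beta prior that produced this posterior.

Beta(22, 11)

Under Beta–binomial conjugacy the posterior parameters are (α+s, β+f).
So α = 30 − 8 = 22 and β = 35 − 24 = 11.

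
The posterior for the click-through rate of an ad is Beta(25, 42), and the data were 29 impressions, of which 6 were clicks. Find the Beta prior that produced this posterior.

Beta(19, 19)

Under Beta–binomial conjugacy the posterior parameters are (a+s, b+f).
Subtract the data counts: 25−6=19, 42−23=19.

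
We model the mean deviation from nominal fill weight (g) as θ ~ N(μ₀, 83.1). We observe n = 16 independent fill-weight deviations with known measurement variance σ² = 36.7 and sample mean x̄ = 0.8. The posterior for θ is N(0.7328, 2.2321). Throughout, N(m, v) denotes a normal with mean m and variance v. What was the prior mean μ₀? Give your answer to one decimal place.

μ₀ = -1.7

The posterior mean is a precision-weighted average: μ_n = (τ₀μ₀ + τ_data·x̄)/(τ₀+τ_data), with τ₀=1/σ₀² and τ_data=n/σ².
Here τ₀ = 1/83.1 = 0.012034 and τ_data = 16/36.7 = 0.435967, so τ_n = 0.448001.
Rearranging for μ₀: μ₀ = (μ_n·τ_n − τ_data·x̄)/τ₀ = (0.7328·0.448001 − 0.435967·0.8) / 0.012034 = -0.020478/0.012034 ≈ -1.7.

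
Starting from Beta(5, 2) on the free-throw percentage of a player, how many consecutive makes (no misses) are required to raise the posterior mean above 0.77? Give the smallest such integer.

k = 2

After k makes and 0 misses the posterior is Beta(5+k, 2), with mean (5+k)/(5+2+k).
Set (5+k)/(7+k) > 0.77 and solve: k > (0.77·7 − 5)/(1 − 0.77) = 1.696.
The smallest integer exceeding 1.696 is 2.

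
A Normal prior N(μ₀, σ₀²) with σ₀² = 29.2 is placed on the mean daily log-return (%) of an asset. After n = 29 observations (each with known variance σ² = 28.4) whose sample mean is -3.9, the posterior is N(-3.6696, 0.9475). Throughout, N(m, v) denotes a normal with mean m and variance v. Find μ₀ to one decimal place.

μ₀ = 3.2

The posterior mean is a precision-weighted average: μ_n = (τ₀μ₀ + τ_data·x̄)/(τ₀+τ_data), with τ₀=1/σ₀² and τ_data=n/σ².
Here τ₀ = 1/29.2 = 0.034247 and τ_data = 29/28.4 = 1.021127, so τ_n = 1.055374.
Rearranging for μ₀: μ₀ = (μ_n·τ_n − τ_data·x̄)/τ₀ = (-3.6696·1.055374 − 1.021127·-3.9) / 0.034247 = 0.109595/0.034247 ≈ 3.2.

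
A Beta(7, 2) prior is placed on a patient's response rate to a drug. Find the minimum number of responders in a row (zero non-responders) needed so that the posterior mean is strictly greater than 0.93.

k = 20

After k responders and 0 non-responders the posterior is Beta(7+k, 2), with mean (7+k)/(7+2+k).
Set (7+k)/(9+k) > 0.93 and solve: k > (0.93·9 − 7)/(1 − 0.93) = 19.571.
The smallest integer exceeding 19.571 is 20, and checking k=20: (27)/(29) = 0.9310 > 0.93.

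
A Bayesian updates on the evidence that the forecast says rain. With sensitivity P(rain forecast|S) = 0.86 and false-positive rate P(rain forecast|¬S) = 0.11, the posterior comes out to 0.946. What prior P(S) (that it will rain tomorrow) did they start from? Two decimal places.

Bayes' rule in odds form gives O(S|E) = O(S)·[P(E|S)/P(E|¬S)], hence O(S) = O(S|E)/LR.
Posterior odds = 0.946/(1−0.946) = 17.5185. LR = 0.86/0.11 = 7.8182.
Prior odds = 17.5185/7.8182 = 2.2407, so P(S) = 2.2407/(1+2.2407) ≈ 0.69.

P(S) = 0.69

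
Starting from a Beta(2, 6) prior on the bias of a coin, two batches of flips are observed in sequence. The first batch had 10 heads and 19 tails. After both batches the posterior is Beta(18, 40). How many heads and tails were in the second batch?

Sequential conjugate updates are equivalent to a single update on the pooled data, so total successes = posterior α − prior α and total failures = posterior β − prior β.
Total across both batches: 18−2=16 heads, 40−6=34 tails.
Subtract the first batch: 16−10=6 heads and 34−19=15 tails.

6 heads and 15 tails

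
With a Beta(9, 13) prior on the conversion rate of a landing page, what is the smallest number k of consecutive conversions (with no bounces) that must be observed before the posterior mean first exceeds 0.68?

After k conversions and 0 bounces the posterior is Beta(9+k, 13), with mean (9+k)/(9+13+k).
Set (9+k)/(22+k) > 0.68 and solve: k > (0.68·22 − 9)/(1 − 0.68) = 18.625.
The smallest integer exceeding 18.625 is 19.

k = 19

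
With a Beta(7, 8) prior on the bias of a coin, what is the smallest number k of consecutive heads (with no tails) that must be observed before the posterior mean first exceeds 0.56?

k = 4

After k heads and 0 tails the posterior is Beta(7+k, 8), with mean (7+k)/(7+8+k).
Set (7+k)/(15+k) > 0.56 and solve: k > (0.56·15 − 7)/(1 − 0.56) = 3.182.
The smallest integer exceeding 3.182 is 4, and checking k=4: (11)/(19) = 0.5789 > 0.56.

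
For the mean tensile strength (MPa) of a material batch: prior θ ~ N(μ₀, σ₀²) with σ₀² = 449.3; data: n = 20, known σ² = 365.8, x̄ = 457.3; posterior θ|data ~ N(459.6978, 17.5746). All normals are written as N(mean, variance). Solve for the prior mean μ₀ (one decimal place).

μ₀ = 518.6

With known observation variance, the Normal–Normal posterior has precision τ_n = τ₀ + n/σ² and mean μ_n = (τ₀μ₀ + (n/σ²)x̄)/τ_n.
Here τ₀ = 1/449.3 = 0.002226 and τ_data = 20/365.8 = 0.054675, so τ_n = 0.056901.
Rearranging for μ₀: μ₀ = (μ_n·τ_n − τ_data·x̄)/τ₀ = (459.6978·0.056901 − 0.054675·457.3) / 0.002226 = 1.154387/0.002226 ≈ 518.6.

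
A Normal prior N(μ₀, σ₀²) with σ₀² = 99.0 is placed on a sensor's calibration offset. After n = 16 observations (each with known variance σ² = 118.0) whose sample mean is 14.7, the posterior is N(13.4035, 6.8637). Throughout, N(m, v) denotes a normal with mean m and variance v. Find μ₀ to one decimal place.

With known observation variance, the Normal–Normal posterior has precision τ_n = τ₀ + n/σ² and mean μ_n = (τ₀μ₀ + (n/σ²)x̄)/τ_n.
Here τ₀ = 1/99.0 = 0.010101 and τ_data = 16/118.0 = 0.135593, so τ_n = 0.145694.
Rearranging for μ₀: μ₀ = (μ_n·τ_n − τ_data·x̄)/τ₀ = (13.4035·0.145694 − 0.135593·14.7) / 0.010101 = -0.040408/0.010101 ≈ -4.0.

μ₀ = -4.0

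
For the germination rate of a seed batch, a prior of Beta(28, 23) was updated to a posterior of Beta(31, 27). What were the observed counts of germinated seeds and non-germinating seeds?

3 germinated seeds and 4 non-germinating seeds

A Beta(α, β) prior with s successes and f failures in binomial data gives a Beta(α+s, β+f) posterior.
So s = 31 − 28 = 3 and f = 27 − 23 = 4.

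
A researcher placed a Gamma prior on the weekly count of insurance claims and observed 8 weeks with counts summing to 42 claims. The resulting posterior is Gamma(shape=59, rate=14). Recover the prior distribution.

A Gamma(α, β) prior (rate parametrization) on a Poisson rate with n observations summing to S gives posterior Gamma(α+S, β+n).
So α = 59 − 42 = 17 and β = 14 − 8 = 6.

Gamma(shape=17, rate=6)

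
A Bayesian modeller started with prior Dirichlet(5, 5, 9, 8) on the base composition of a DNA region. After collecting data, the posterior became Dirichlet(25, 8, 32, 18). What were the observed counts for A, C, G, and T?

For a Dirichlet(α) prior with multinomial counts c, the posterior is Dirichlet(α + c) componentwise.
Counts are posterior − prior componentwise: 25−5=20, 8−5=3, 32−9=23, 18−8=10.

counts (20, 3, 23, 10)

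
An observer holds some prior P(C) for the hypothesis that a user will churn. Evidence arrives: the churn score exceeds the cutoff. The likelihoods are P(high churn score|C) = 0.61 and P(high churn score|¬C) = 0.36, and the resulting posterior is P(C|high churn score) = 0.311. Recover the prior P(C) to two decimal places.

P(C) = 0.21

Bayes' rule in odds form gives O(C|E) = O(C)·[P(E|C)/P(E|¬C)], hence O(C) = O(C|E)/LR.
Posterior odds = 0.311/(1−0.311) = 0.4514. LR = 0.61/0.36 = 1.6944.
Prior odds = 0.4514/1.6944 = 0.2664, so P(C) = 0.2664/(1+0.2664) ≈ 0.21.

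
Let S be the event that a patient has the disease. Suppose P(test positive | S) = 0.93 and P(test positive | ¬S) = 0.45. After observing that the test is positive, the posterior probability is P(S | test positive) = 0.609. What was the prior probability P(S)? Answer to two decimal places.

P(S) = 0.43

In odds form, posterior odds = prior odds × likelihood ratio, so prior odds = posterior odds ÷ LR.
Posterior odds = 0.609/(1−0.609) = 1.5575. LR = 0.93/0.45 = 2.0667.
Prior odds = 1.5575/2.0667 = 0.7536, so P(S) = 0.7536/(1+0.7536) ≈ 0.43.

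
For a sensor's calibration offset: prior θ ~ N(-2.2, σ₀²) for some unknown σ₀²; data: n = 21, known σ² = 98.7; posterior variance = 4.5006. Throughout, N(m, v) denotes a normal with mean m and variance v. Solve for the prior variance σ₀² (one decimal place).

σ₀² = 106.1

For the Normal–Normal model with known σ², precisions add: τ_n = τ₀ + n/σ².
So 1/σ₀² = 1/4.5006 − 21/98.7 = 0.222193 − 0.212766 = 0.009427.
Hence σ₀² = 1/0.009427 ≈ 106.1.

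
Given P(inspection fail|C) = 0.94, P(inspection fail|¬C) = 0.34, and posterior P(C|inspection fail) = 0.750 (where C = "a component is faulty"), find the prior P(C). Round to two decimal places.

Bayes' rule in odds form gives O(C|E) = O(C)·[P(E|C)/P(E|¬C)], hence O(C) = O(C|E)/LR.
Posterior odds = 0.750/(1−0.750) = 3.0000. LR = 0.94/0.34 = 2.7647.
Prior odds = 3.0000/2.7647 = 1.0851, so P(C) = 1.0851/(1+1.0851) ≈ 0.52.

P(C) = 0.52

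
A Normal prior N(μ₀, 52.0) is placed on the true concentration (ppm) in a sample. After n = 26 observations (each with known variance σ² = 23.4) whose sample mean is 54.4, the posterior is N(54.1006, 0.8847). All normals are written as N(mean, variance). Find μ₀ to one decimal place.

μ₀ = 36.8

The posterior mean is a precision-weighted average: μ_n = (τ₀μ₀ + τ_data·x̄)/(τ₀+τ_data), with τ₀=1/σ₀² and τ_data=n/σ².
Here τ₀ = 1/52.0 = 0.019231 and τ_data = 26/23.4 = 1.111111, so τ_n = 1.130342.
Rearranging for μ₀: μ₀ = (μ_n·τ_n − τ_data·x̄)/τ₀ = (54.1006·1.130342 − 1.111111·54.4) / 0.019231 = 0.707742/0.019231 ≈ 36.8.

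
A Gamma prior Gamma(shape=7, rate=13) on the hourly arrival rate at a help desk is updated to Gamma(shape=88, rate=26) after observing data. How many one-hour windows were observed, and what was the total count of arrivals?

n = 13 one-hour windows with total 81 arrivals

Gamma–Poisson conjugacy: posterior shape = α + Σxᵢ, posterior rate = β + n.
Matching: Σxᵢ = 88 − 7 = 81 and n = 26 − 13 = 13.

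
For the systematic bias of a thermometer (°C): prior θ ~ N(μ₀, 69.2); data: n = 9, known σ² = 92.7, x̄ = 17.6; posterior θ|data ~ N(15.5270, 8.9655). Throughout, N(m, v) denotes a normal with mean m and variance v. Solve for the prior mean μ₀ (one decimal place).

μ₀ = 1.6

The posterior mean is a precision-weighted average: μ_n = (τ₀μ₀ + τ_data·x̄)/(τ₀+τ_data), with τ₀=1/σ₀² and τ_data=n/σ².
Here τ₀ = 1/69.2 = 0.014451 and τ_data = 9/92.7 = 0.097087, so τ_n = 0.111538.
Rearranging for μ₀: μ₀ = (μ_n·τ_n − τ_data·x̄)/τ₀ = (15.5270·0.111538 − 0.097087·17.6) / 0.014451 = 0.023119/0.014451 ≈ 1.6.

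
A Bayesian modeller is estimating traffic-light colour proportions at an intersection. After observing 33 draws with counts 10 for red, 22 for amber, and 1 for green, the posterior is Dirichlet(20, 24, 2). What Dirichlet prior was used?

For a Dirichlet(α) prior with multinomial counts c, the posterior is Dirichlet(α + c) componentwise.
Subtract each count from the matching posterior parameter: 20−10=10, 24−22=2, 2−1=1.

Dirichlet(10, 2, 1)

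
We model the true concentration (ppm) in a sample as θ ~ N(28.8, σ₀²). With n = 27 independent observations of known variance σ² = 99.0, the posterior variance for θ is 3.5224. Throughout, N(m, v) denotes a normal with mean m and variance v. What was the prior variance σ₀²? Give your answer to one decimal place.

For the Normal–Normal model with known σ², precisions add: τ_n = τ₀ + n/σ².
So 1/σ₀² = 1/3.5224 − 27/99.0 = 0.283897 − 0.272727 = 0.011170.
Hence σ₀² = 1/0.011170 ≈ 89.5.

σ₀² = 89.5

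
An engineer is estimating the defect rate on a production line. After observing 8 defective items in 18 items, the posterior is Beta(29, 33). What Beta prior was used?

Beta is conjugate to the binomial likelihood: posterior = Beta(a+s, b+f).
So a = 29 − 8 = 21 and b = 33 − 10 = 23.

Beta(21, 23)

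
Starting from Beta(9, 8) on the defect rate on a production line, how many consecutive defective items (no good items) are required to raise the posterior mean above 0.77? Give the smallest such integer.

After k defective items and 0 good items the posterior is Beta(9+k, 8), with mean (9+k)/(9+8+k).
Set (9+k)/(17+k) > 0.77 and solve: k > (0.77·17 − 9)/(1 − 0.77) = 17.783.
The smallest integer exceeding 17.783 is 18.

k = 18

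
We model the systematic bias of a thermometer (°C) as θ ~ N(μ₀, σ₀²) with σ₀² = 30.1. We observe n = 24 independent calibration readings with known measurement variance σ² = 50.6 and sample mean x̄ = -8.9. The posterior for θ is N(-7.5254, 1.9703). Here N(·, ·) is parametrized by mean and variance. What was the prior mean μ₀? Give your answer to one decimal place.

The posterior mean is a precision-weighted average: μ_n = (τ₀μ₀ + τ_data·x̄)/(τ₀+τ_data), with τ₀=1/σ₀² and τ_data=n/σ².
Here τ₀ = 1/30.1 = 0.033223 and τ_data = 24/50.6 = 0.474308, so τ_n = 0.507531.
Rearranging for μ₀: μ₀ = (μ_n·τ_n − τ_data·x̄)/τ₀ = (-7.5254·0.507531 − 0.474308·-8.9) / 0.033223 = 0.401967/0.033223 ≈ 12.1.

μ₀ = 12.1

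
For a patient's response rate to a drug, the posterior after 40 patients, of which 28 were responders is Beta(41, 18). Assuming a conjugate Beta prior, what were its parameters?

A Beta(a, b) prior with s successes and f failures in binomial data gives a Beta(a+s, b+f) posterior.
So a = 41 − 28 = 13 and b = 18 − 12 = 6.

Beta(13, 6)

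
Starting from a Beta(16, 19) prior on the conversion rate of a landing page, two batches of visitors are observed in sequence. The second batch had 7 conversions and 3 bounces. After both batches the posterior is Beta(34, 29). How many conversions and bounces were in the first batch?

11 conversions and 7 bounces

Because Beta–binomial updating is additive in the counts, the combined data contributed (α_post−α_prior, β_post−β_prior) successes and failures.
Total across both batches: 34−16=18 conversions, 29−19=10 bounces.
Subtract the second batch: 18−7=11 conversions and 10−3=7 bounces.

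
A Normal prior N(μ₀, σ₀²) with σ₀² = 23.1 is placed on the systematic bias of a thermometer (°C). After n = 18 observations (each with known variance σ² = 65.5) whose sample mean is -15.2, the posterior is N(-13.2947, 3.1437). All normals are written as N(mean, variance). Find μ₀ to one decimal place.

The posterior mean is a precision-weighted average: μ_n = (τ₀μ₀ + τ_data·x̄)/(τ₀+τ_data), with τ₀=1/σ₀² and τ_data=n/σ².
Here τ₀ = 1/23.1 = 0.043290 and τ_data = 18/65.5 = 0.274809, so τ_n = 0.318099.
Rearranging for μ₀: μ₀ = (μ_n·τ_n − τ_data·x̄)/τ₀ = (-13.2947·0.318099 − 0.274809·-15.2) / 0.043290 = -0.051934/0.043290 ≈ -1.2.

μ₀ = -1.2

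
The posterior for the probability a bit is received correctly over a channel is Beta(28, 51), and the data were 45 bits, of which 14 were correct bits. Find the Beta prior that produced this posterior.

Beta(14, 20)

A Beta(a, b) prior with s successes and f failures in binomial data gives a Beta(a+s, b+f) posterior.
So a = 28 − 14 = 14 and b = 51 − 31 = 20.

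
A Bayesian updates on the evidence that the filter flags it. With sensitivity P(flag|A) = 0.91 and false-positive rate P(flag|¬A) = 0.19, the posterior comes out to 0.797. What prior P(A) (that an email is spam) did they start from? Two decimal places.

In odds form, posterior odds = prior odds × likelihood ratio, so prior odds = posterior odds ÷ LR.
Posterior odds = 0.797/(1−0.797) = 3.9261. LR = 0.91/0.19 = 4.7895.
Prior odds = 3.9261/4.7895 = 0.8197, so P(A) = 0.8197/(1+0.8197) ≈ 0.45.

P(A) = 0.45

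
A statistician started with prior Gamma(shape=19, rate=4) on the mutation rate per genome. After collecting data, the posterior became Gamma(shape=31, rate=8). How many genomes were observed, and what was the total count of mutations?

Gamma–Poisson conjugacy: posterior shape = α + Σxᵢ, posterior rate = β + n.
Matching: Σxᵢ = 31 − 19 = 12 and n = 8 − 4 = 4.

n = 4 genomes with total 12 mutations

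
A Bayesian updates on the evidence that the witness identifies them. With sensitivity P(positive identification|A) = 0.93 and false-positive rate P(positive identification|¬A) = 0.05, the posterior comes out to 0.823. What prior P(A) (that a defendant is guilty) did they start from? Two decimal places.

P(A) = 0.20

Bayes' rule in odds form gives O(A|E) = O(A)·[P(E|A)/P(E|¬A)], hence O(A) = O(A|E)/LR.
Posterior odds = 0.823/(1−0.823) = 4.6497. LR = 0.93/0.05 = 18.6000.
Prior odds = 4.6497/18.6000 = 0.2500, so P(A) = 0.2500/(1+0.2500) ≈ 0.20.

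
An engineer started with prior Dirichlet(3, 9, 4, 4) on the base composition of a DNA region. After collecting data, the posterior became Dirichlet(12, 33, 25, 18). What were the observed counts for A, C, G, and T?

For a Dirichlet(α) prior with multinomial counts c, the posterior is Dirichlet(α + c) componentwise.
Counts are posterior − prior componentwise: 12−3=9, 33−9=24, 25−4=21, 18−4=14.

counts (9, 24, 21, 14)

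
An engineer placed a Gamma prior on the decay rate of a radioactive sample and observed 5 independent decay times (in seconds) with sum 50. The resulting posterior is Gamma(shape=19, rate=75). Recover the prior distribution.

For an exponential likelihood with a Gamma(α, β) prior on the rate, n observations with total T give posterior Gamma(α+n, β+T).
So α = 19 − 5 = 14 and β = 75 − 50 = 25.

Gamma(shape=14, rate=25)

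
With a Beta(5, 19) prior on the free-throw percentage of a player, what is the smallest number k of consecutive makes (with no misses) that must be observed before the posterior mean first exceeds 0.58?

After k makes and 0 misses the posterior is Beta(5+k, 19), with mean (5+k)/(5+19+k).
Set (5+k)/(24+k) > 0.58 and solve: k > (0.58·24 − 5)/(1 − 0.58) = 21.238.
The smallest integer exceeding 21.238 is 22, and checking k=22: (27)/(46) = 0.5870 > 0.58.

k = 22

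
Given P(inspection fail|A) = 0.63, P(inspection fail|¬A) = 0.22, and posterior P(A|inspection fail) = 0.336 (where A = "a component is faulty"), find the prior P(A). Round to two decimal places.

In odds form, posterior odds = prior odds × likelihood ratio, so prior odds = posterior odds ÷ LR.
Posterior odds = 0.336/(1−0.336) = 0.5060. LR = 0.63/0.22 = 2.8636.
Prior odds = 0.5060/2.8636 = 0.1767, so P(A) = 0.1767/(1+0.1767) ≈ 0.15.

P(A) = 0.15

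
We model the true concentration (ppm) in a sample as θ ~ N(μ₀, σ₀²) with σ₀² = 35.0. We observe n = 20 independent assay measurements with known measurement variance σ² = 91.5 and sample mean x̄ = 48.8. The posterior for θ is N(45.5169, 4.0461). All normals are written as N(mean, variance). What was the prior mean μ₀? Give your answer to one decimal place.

With known observation variance, the Normal–Normal posterior has precision τ_n = τ₀ + n/σ² and mean μ_n = (τ₀μ₀ + (n/σ²)x̄)/τ_n.
Here τ₀ = 1/35.0 = 0.028571 and τ_data = 20/91.5 = 0.218579, so τ_n = 0.247150.
Rearranging for μ₀: μ₀ = (μ_n·τ_n − τ_data·x̄)/τ₀ = (45.5169·0.247150 − 0.218579·48.8) / 0.028571 = 0.582847/0.028571 ≈ 20.4.

μ₀ = 20.4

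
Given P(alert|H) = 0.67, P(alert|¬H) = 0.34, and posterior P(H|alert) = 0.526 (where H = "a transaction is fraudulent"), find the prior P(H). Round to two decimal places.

Bayes' rule in odds form gives O(H|E) = O(H)·[P(E|H)/P(E|¬H)], hence O(H) = O(H|E)/LR.
Posterior odds = 0.526/(1−0.526) = 1.1097. LR = 0.67/0.34 = 1.9706.
Prior odds = 1.1097/1.9706 = 0.5631, so P(H) = 0.5631/(1+0.5631) ≈ 0.36.

P(H) = 0.36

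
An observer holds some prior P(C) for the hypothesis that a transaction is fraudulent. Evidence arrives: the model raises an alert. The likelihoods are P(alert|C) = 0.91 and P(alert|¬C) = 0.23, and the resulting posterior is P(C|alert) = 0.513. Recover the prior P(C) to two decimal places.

Bayes' rule in odds form gives O(C|E) = O(C)·[P(E|C)/P(E|¬C)], hence O(C) = O(C|E)/LR.
Posterior odds = 0.513/(1−0.513) = 1.0534. LR = 0.91/0.23 = 3.9565.
Prior odds = 1.0534/3.9565 = 0.2662, so P(C) = 0.2662/(1+0.2662) ≈ 0.21.

P(C) = 0.21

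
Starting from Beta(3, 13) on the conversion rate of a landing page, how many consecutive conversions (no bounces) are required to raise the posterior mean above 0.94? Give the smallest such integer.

k = 201

After k conversions and 0 bounces the posterior is Beta(3+k, 13), with mean (3+k)/(3+13+k).
Set (3+k)/(16+k) > 0.94 and solve: k > (0.94·16 − 3)/(1 − 0.94) = 200.667.
The smallest integer exceeding 200.667 is 201.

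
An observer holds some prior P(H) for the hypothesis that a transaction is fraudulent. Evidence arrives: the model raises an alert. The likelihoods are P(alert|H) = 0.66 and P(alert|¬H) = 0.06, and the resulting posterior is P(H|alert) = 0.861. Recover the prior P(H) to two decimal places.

P(H) = 0.36

In odds form, posterior odds = prior odds × likelihood ratio, so prior odds = posterior odds ÷ LR.
Posterior odds = 0.861/(1−0.861) = 6.1942. LR = 0.66/0.06 = 11.0000.
Prior odds = 6.1942/11.0000 = 0.5631, so P(H) = 0.5631/(1+0.5631) ≈ 0.36.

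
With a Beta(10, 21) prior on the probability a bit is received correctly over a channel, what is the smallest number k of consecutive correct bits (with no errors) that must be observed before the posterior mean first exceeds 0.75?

k = 54

After k correct bits and 0 errors the posterior is Beta(10+k, 21), with mean (10+k)/(10+21+k).
Set (10+k)/(31+k) > 0.75 and solve: k > (0.75·31 − 10)/(1 − 0.75) = 53.000.
The smallest integer exceeding 53.000 is 54, and checking k=54: (64)/(85) = 0.7529 > 0.75.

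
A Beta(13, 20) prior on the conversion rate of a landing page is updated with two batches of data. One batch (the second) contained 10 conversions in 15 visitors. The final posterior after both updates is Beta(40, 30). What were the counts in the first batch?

17 conversions and 5 bounces

Because Beta–binomial updating is additive in the counts, the combined data contributed (α_post−α_prior, β_post−β_prior) successes and failures.
Total across both batches: 40−13=27 conversions, 30−20=10 bounces.
Subtract the second batch: 27−10=17 conversions and 10−5=5 bounces.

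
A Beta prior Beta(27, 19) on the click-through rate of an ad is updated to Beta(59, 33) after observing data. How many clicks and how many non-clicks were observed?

Under Beta–binomial conjugacy the posterior parameters are (α+s, β+f).
Match parameters: s=59−27=32, f=33−19=14.

32 clicks and 14 non-clicks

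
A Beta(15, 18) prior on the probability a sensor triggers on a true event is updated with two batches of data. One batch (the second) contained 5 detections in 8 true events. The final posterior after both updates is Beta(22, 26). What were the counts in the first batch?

Sequential conjugate updates are equivalent to a single update on the pooled data, so total successes = posterior α − prior α and total failures = posterior β − prior β.
Total across both batches: 22−15=7 detections, 26−18=8 misses.
Subtract the second batch: 7−5=2 detections and 8−3=5 misses.

2 detections and 5 misses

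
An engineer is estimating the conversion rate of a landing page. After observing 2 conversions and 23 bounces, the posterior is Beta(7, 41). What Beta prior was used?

Beta(5, 18)

Beta is conjugate to the binomial likelihood: posterior = Beta(a+s, b+f).
Subtract the data counts: 7−2=5, 41−23=18.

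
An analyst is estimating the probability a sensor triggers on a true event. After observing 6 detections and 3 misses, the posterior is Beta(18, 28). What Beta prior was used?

Beta(12, 25)

A Beta(a, b) prior with s successes and f failures in binomial data gives a Beta(a+s, b+f) posterior.
Subtract the data counts: 18−6=12, 28−3=25.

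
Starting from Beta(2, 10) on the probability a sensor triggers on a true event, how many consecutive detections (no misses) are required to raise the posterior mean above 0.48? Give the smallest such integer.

After k detections and 0 misses the posterior is Beta(2+k, 10), with mean (2+k)/(2+10+k).
Set (2+k)/(12+k) > 0.48 and solve: k > (0.48·12 − 2)/(1 − 0.48) = 7.231.
The smallest integer exceeding 7.231 is 8, and checking k=8: (10)/(20) = 0.5000 > 0.48.

k = 8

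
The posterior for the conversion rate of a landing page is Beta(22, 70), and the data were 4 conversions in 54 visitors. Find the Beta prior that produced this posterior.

Under Beta–binomial conjugacy the posterior parameters are (a+s, b+f).
So a = 22 − 4 = 18 and b = 70 − 50 = 20.

Beta(18, 20)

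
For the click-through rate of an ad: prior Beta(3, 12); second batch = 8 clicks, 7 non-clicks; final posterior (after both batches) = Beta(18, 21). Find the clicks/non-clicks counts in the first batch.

7 clicks and 2 non-clicks

Because Beta–binomial updating is additive in the counts, the combined data contributed (α_post−α_prior, β_post−β_prior) successes and failures.
Total across both batches: 18−3=15 clicks, 21−12=9 non-clicks.
Subtract the second batch: 15−8=7 clicks and 9−7=2 non-clicks.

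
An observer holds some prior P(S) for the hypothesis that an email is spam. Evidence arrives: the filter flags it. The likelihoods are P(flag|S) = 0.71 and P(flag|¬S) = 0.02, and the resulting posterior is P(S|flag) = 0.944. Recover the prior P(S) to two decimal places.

Bayes' rule in odds form gives O(S|E) = O(S)·[P(E|S)/P(E|¬S)], hence O(S) = O(S|E)/LR.
Posterior odds = 0.944/(1−0.944) = 16.8571. LR = 0.71/0.02 = 35.5000.
Prior odds = 16.8571/35.5000 = 0.4748, so P(S) = 0.4748/(1+0.4748) ≈ 0.32.

P(S) = 0.32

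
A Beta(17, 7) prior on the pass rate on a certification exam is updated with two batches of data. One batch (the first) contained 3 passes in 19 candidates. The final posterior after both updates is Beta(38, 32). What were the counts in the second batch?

18 passes and 9 failures

Because Beta–binomial updating is additive in the counts, the combined data contributed (α_post−α_prior, β_post−β_prior) successes and failures.
Total across both batches: 38−17=21 passes, 32−7=25 failures.
Subtract the first batch: 21−3=18 passes and 25−16=9 failures.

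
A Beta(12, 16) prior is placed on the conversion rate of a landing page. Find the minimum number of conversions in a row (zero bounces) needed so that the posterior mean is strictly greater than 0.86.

k = 87

After k conversions and 0 bounces the posterior is Beta(12+k, 16), with mean (12+k)/(12+16+k).
Set (12+k)/(28+k) > 0.86 and solve: k > (0.86·28 − 12)/(1 − 0.86) = 86.286.
The smallest integer exceeding 86.286 is 87.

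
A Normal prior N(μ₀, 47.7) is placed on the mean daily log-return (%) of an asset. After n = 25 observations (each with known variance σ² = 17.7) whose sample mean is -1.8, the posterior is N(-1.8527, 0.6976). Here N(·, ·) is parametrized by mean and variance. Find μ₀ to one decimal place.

The posterior mean is a precision-weighted average: μ_n = (τ₀μ₀ + τ_data·x̄)/(τ₀+τ_data), with τ₀=1/σ₀² and τ_data=n/σ².
Here τ₀ = 1/47.7 = 0.020964 and τ_data = 25/17.7 = 1.412429, so τ_n = 1.433393.
Rearranging for μ₀: μ₀ = (μ_n·τ_n − τ_data·x̄)/τ₀ = (-1.8527·1.433393 − 1.412429·-1.8) / 0.020964 = -0.113275/0.020964 ≈ -5.4.

μ₀ = -5.4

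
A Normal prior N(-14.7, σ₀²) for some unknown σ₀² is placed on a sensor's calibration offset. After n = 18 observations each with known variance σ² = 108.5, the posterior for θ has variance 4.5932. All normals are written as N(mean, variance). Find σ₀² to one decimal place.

σ₀² = 19.3

Posterior precision equals prior precision plus data precision: 1/σ_n² = 1/σ₀² + n/σ².
So 1/σ₀² = 1/4.5932 − 18/108.5 = 0.217713 − 0.165899 = 0.051814.
Hence σ₀² = 1/0.051814 ≈ 19.3.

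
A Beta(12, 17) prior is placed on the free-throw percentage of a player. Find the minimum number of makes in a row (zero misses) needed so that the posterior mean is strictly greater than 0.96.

After k makes and 0 misses the posterior is Beta(12+k, 17), with mean (12+k)/(12+17+k).
Set (12+k)/(29+k) > 0.96 and solve: k > (0.96·29 − 12)/(1 − 0.96) = 396.000.
The smallest integer exceeding 396.000 is 397, and checking k=397: (409)/(426) = 0.9601 > 0.96.

k = 397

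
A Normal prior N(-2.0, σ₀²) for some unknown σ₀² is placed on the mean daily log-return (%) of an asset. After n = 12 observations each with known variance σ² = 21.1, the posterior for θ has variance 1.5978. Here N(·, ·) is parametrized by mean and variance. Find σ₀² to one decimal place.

Posterior precision equals prior precision plus data precision: 1/σ_n² = 1/σ₀² + n/σ².
So 1/σ₀² = 1/1.5978 − 12/21.1 = 0.625861 − 0.568720 = 0.057141.
Hence σ₀² = 1/0.057141 ≈ 17.5.

σ₀² = 17.5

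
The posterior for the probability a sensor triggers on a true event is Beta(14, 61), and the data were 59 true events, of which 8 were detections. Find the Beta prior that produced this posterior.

Beta(6, 10)

A Beta(a, b) prior with s successes and f failures in binomial data gives a Beta(a+s, b+f) posterior.
Subtract the data counts: 14−8=6, 61−51=10.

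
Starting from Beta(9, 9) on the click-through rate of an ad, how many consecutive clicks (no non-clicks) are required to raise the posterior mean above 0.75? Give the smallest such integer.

After k clicks and 0 non-clicks the posterior is Beta(9+k, 9), with mean (9+k)/(9+9+k).
Set (9+k)/(18+k) > 0.75 and solve: k > (0.75·18 − 9)/(1 − 0.75) = 18.000.
The smallest integer exceeding 18.000 is 19, and checking k=19: (28)/(37) = 0.7568 > 0.75.

k = 19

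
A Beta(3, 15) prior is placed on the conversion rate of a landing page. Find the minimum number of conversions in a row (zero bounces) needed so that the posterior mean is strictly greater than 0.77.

k = 48

After k conversions and 0 bounces the posterior is Beta(3+k, 15), with mean (3+k)/(3+15+k).
Set (3+k)/(18+k) > 0.77 and solve: k > (0.77·18 − 3)/(1 − 0.77) = 47.217.
The smallest integer exceeding 47.217 is 48.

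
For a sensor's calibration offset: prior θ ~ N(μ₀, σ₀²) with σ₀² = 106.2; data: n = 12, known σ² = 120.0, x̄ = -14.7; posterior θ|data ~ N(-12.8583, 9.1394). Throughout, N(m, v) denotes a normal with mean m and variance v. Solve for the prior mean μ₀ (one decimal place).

μ₀ = 6.7

The posterior mean is a precision-weighted average: μ_n = (τ₀μ₀ + τ_data·x̄)/(τ₀+τ_data), with τ₀=1/σ₀² and τ_data=n/σ².
Here τ₀ = 1/106.2 = 0.009416 and τ_data = 12/120.0 = 0.100000, so τ_n = 0.109416.
Rearranging for μ₀: μ₀ = (μ_n·τ_n − τ_data·x̄)/τ₀ = (-12.8583·0.109416 − 0.100000·-14.7) / 0.009416 = 0.063096/0.009416 ≈ 6.7.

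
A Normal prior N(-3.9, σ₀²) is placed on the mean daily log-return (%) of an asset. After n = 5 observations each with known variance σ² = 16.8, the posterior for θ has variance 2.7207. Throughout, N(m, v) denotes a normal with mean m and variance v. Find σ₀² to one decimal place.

For the Normal–Normal model with known σ², precisions add: τ_n = τ₀ + n/σ².
So 1/σ₀² = 1/2.7207 − 5/16.8 = 0.367552 − 0.297619 = 0.069933.
Hence σ₀² = 1/0.069933 ≈ 14.3.

σ₀² = 14.3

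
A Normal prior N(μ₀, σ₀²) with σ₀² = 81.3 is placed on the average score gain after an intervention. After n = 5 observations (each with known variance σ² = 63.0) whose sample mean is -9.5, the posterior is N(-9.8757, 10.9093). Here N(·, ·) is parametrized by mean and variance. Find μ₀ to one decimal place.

μ₀ = -12.3

With known observation variance, the Normal–Normal posterior has precision τ_n = τ₀ + n/σ² and mean μ_n = (τ₀μ₀ + (n/σ²)x̄)/τ_n.
Here τ₀ = 1/81.3 = 0.012300 and τ_data = 5/63.0 = 0.079365, so τ_n = 0.091665.
Rearranging for μ₀: μ₀ = (μ_n·τ_n − τ_data·x̄)/τ₀ = (-9.8757·0.091665 − 0.079365·-9.5) / 0.012300 = -0.151289/0.012300 ≈ -12.3.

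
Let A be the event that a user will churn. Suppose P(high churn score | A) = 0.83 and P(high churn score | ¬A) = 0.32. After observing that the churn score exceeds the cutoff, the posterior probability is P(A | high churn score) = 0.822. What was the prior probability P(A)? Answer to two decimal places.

In odds form, posterior odds = prior odds × likelihood ratio, so prior odds = posterior odds ÷ LR.
Posterior odds = 0.822/(1−0.822) = 4.6180. LR = 0.83/0.32 = 2.5938.
Prior odds = 4.6180/2.5938 = 1.7804, so P(A) = 1.7804/(1+1.7804) ≈ 0.64.

P(A) = 0.64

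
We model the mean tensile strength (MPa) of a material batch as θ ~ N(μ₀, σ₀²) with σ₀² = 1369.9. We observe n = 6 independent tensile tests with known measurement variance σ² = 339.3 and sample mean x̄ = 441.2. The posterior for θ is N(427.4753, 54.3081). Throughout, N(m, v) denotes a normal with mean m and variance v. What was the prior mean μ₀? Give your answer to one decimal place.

μ₀ = 95.0

The posterior mean is a precision-weighted average: μ_n = (τ₀μ₀ + τ_data·x̄)/(τ₀+τ_data), with τ₀=1/σ₀² and τ_data=n/σ².
Here τ₀ = 1/1369.9 = 0.000730 and τ_data = 6/339.3 = 0.017683, so τ_n = 0.018413.
Rearranging for μ₀: μ₀ = (μ_n·τ_n − τ_data·x̄)/τ₀ = (427.4753·0.018413 − 0.017683·441.2) / 0.000730 = 0.069363/0.000730 ≈ 95.0.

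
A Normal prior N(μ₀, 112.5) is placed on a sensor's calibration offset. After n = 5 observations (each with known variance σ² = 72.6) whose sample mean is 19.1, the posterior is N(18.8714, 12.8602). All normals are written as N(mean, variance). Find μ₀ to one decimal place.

μ₀ = 17.1

With known observation variance, the Normal–Normal posterior has precision τ_n = τ₀ + n/σ² and mean μ_n = (τ₀μ₀ + (n/σ²)x̄)/τ_n.
Here τ₀ = 1/112.5 = 0.008889 and τ_data = 5/72.6 = 0.068871, so τ_n = 0.077760.
Rearranging for μ₀: μ₀ = (μ_n·τ_n − τ_data·x̄)/τ₀ = (18.8714·0.077760 − 0.068871·19.1) / 0.008889 = 0.152004/0.008889 ≈ 17.1.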